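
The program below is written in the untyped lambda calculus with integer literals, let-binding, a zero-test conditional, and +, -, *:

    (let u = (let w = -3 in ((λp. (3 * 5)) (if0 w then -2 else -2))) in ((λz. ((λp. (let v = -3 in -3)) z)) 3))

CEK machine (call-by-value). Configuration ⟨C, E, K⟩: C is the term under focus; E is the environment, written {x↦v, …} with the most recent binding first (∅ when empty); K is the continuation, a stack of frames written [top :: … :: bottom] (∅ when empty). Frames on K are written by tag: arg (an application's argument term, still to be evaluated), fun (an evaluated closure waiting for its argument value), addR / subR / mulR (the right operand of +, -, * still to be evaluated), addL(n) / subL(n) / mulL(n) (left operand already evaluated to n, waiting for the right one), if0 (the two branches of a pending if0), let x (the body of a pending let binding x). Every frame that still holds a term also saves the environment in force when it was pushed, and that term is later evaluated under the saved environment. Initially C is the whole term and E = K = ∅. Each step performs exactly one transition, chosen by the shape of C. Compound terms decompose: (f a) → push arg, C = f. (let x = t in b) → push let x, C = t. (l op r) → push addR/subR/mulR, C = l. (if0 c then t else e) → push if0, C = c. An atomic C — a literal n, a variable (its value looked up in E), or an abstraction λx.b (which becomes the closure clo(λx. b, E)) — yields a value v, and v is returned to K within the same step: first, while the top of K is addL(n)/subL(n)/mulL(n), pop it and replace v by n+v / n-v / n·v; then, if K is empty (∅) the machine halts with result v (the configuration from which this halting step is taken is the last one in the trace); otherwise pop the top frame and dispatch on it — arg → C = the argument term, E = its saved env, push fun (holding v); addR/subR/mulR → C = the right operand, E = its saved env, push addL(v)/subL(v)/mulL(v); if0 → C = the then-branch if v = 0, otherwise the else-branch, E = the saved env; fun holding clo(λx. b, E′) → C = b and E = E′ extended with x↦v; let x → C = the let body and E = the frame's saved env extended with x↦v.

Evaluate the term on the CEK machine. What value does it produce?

Answer: -3

Execution trace:
t=0: [C=(let u = (let w = -3 in ((λp. (3 * 5)) (if0 w then -2 else -2))) in ((λz. ((λp. (let v = -3 in -3)) z)) 3)) | E=∅ | K=∅]
t=1: [C=(let w = -3 in ((λp. (3 * 5)) (if0 w then -2 else -2))) | E=∅ | K=[let u]]
t=2: [C=-3 | E=∅ | K=[let w :: let u]]
t=3: [C=((λp. (3 * 5)) (if0 w then -2 else -2)) | E={w↦-3} | K=[let u]]
t=4: [C=(λp. (3 * 5)) | E={w↦-3} | K=[arg :: let u]]
t=5: [C=(if0 w then -2 else -2) | E={w↦-3} | K=[fun :: let u]]
t=6: [C=w | E={w↦-3} | K=[if0 :: fun :: let u]]
t=7: [C=-2 | E={w↦-3} | K=[fun :: let u]]
t=8: [C=(3 * 5) | E={p↦-2, w↦-3} | K=[let u]]
t=9: [C=3 | E={p↦-2, w↦-3} | K=[mulR :: let u]]
t=10: [C=5 | E={p↦-2, w↦-3} | K=[mulL(3) :: let u]]
t=11: [C=((λz. ((λp. (let v = -3 in -3)) z)) 3) | E={u↦15} | K=∅]
t=12: [C=(λz. ((λp. (let v = -3 in -3)) z)) | E={u↦15} | K=[arg]]
t=13: [C=3 | E={u↦15} | K=[fun]]
t=14: [C=((λp. (let v = -3 in -3)) z) | E={z↦3, u↦15} | K=∅]
t=15: [C=(λp. (let v = -3 in -3)) | E={z↦3, u↦15} | K=[arg]]
t=16: [C=z | E={z↦3, u↦15} | K=[fun]]
t=17: [C=(let v = -3 in -3) | E={p↦3, z↦3, u↦15} | K=∅]
t=18: [C=-3 | E={p↦3, z↦3, u↦15} | K=[let v]]
t=19: [C=-3 | E={v↦-3, p↦3, z↦3, u↦15} | K=∅]
→ final value -3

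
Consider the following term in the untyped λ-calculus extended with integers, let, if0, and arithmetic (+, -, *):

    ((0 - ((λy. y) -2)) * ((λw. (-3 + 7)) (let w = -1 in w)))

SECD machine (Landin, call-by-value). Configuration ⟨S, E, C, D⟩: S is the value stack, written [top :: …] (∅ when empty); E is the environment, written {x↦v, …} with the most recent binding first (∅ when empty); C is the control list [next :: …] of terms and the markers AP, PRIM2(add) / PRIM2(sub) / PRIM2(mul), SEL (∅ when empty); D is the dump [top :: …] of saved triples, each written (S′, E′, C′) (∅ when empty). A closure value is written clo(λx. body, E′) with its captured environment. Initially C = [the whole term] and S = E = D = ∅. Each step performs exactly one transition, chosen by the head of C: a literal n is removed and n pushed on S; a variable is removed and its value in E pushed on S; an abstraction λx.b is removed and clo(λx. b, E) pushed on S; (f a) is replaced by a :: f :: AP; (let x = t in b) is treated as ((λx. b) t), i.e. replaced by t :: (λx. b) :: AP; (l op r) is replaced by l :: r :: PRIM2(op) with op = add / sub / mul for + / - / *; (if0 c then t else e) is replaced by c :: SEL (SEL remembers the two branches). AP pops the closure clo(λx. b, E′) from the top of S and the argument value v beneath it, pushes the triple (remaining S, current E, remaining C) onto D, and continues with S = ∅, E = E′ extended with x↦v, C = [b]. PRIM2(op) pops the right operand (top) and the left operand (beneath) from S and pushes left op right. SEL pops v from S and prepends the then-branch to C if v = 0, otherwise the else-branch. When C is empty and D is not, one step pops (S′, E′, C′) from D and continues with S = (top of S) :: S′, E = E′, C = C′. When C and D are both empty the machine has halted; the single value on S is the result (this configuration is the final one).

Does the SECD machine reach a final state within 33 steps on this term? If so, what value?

step 0: ⟨S=∅; E=∅; C=[((0 - ((λy. y) -2)) * ((λw. (-3 + 7)) (let w = -1 in w)))]; D=∅⟩
step 1: ⟨S=∅; E=∅; C=[(0 - ((λy. y) -2)) :: ((λw. (-3 + 7)) (let w = -1 in w)) :: PRIM2(mul)]; D=∅⟩
step 2: ⟨S=∅; E=∅; C=[0 :: ((λy. y) -2) :: PRIM2(sub) :: ((λw. (-3 + 7)) (let w = -1 in w)) :: PRIM2(mul)]; D=∅⟩
step 3: ⟨S=[0]; E=∅; C=[((λy. y) -2) :: PRIM2(sub) :: ((λw. (-3 + 7)) (let w = -1 in w)) :: PRIM2(mul)]; D=∅⟩
step 4: ⟨S=[0]; E=∅; C=[-2 :: (λy. y) :: AP :: PRIM2(sub) :: ((λw. (-3 + 7)) (let w = -1 in w)) :: PRIM2(mul)]; D=∅⟩
step 5: ⟨S=[-2 :: 0]; E=∅; C=[(λy. y) :: AP :: PRIM2(sub) :: ((λw. (-3 + 7)) (let w = -1 in w)) :: PRIM2(mul)]; D=∅⟩
step 6: ⟨S=[clo(λy. y, ∅) :: -2 :: 0]; E=∅; C=[AP :: PRIM2(sub) :: ((λw. (-3 + 7)) (let w = -1 in w)) :: PRIM2(mul)]; D=∅⟩
step 7: ⟨S=∅; E={y↦-2}; C=[y]; D=[([0], ∅, [PRIM2(sub) :: ((λw. (-3 + 7)) (let w = -1 in w)) :: PRIM2(mul)])]⟩
step 8: ⟨S=[-2]; E={y↦-2}; C=∅; D=[([0], ∅, [PRIM2(sub) :: ((λw. (-3 + 7)) (let w = -1 in w)) :: PRIM2(mul)])]⟩
step 9: ⟨S=[-2 :: 0]; E=∅; C=[PRIM2(sub) :: ((λw. (-3 + 7)) (let w = -1 in w)) :: PRIM2(mul)]; D=∅⟩
step 10: ⟨S=[2]; E=∅; C=[((λw. (-3 + 7)) (let w = -1 in w)) :: PRIM2(mul)]; D=∅⟩
step 11: ⟨S=[2]; E=∅; C=[(let w = -1 in w) :: (λw. (-3 + 7)) :: AP :: PRIM2(mul)]; D=∅⟩
step 12: ⟨S=[2]; E=∅; C=[-1 :: (λw. w) :: AP :: (λw. (-3 + 7)) :: AP :: PRIM2(mul)]; D=∅⟩
step 13: ⟨S=[-1 :: 2]; E=∅; C=[(λw. w) :: AP :: (λw. (-3 + 7)) :: AP :: PRIM2(mul)]; D=∅⟩
step 14: ⟨S=[clo(λw. w, ∅) :: -1 :: 2]; E=∅; C=[AP :: (λw. (-3 + 7)) :: AP :: PRIM2(mul)]; D=∅⟩
step 15: ⟨S=∅; E={w↦-1}; C=[w]; D=[([2], ∅, [(λw. (-3 + 7)) :: AP :: PRIM2(mul)])]⟩
step 16: ⟨S=[-1]; E={w↦-1}; C=∅; D=[([2], ∅, [(λw. (-3 + 7)) :: AP :: PRIM2(mul)])]⟩
step 17: ⟨S=[-1 :: 2]; E=∅; C=[(λw. (-3 + 7)) :: AP :: PRIM2(mul)]; D=∅⟩
step 18: ⟨S=[clo(λw. (-3 + 7), ∅) :: -1 :: 2]; E=∅; C=[AP :: PRIM2(mul)]; D=∅⟩
step 19: ⟨S=∅; E={w↦-1}; C=[(-3 + 7)]; D=[([2], ∅, [PRIM2(mul)])]⟩
step 20: ⟨S=∅; E={w↦-1}; C=[-3 :: 7 :: PRIM2(add)]; D=[([2], ∅, [PRIM2(mul)])]⟩
step 21: ⟨S=[-3]; E={w↦-1}; C=[7 :: PRIM2(add)]; D=[([2], ∅, [PRIM2(mul)])]⟩
step 22: ⟨S=[7 :: -3]; E={w↦-1}; C=[PRIM2(add)]; D=[([2], ∅, [PRIM2(mul)])]⟩
step 23: ⟨S=[4]; E={w↦-1}; C=∅; D=[([2], ∅, [PRIM2(mul)])]⟩
step 24: ⟨S=[4 :: 2]; E=∅; C=[PRIM2(mul)]; D=∅⟩
step 25: ⟨S=[8]; E=∅; C=∅; D=∅⟩
→ final value 8

Answer: 8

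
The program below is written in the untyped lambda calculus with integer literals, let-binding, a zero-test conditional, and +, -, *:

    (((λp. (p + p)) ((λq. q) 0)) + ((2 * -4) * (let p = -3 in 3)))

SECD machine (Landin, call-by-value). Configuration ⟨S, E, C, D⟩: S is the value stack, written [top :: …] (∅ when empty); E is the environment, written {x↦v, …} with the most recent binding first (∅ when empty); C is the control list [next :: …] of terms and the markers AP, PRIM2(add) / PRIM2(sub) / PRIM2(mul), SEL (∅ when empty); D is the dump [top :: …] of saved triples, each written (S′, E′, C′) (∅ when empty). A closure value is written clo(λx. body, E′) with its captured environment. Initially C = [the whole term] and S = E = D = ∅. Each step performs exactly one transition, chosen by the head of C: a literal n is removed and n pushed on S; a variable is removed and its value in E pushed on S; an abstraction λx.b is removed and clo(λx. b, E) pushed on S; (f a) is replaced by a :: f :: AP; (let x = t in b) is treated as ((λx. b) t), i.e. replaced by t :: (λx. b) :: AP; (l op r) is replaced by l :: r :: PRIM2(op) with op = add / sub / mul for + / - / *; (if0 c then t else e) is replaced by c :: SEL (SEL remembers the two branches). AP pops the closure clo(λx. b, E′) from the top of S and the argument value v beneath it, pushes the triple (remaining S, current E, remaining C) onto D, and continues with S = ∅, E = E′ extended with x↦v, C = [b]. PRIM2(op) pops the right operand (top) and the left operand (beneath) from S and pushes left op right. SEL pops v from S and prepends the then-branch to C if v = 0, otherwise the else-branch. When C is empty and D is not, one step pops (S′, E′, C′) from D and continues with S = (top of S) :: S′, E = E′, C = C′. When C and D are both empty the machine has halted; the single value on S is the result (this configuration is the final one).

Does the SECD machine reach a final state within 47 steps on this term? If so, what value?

Answer: -24

Execution trace:
0. [S=∅ | E=∅ | C=[(((λp. (p + p)) ((λq. q) 0)) + ((2 * -4) * (let p = -3 in 3)))] | D=∅]
1. [S=∅ | E=∅ | C=[((λp. (p + p)) ((λq. q) 0)) :: ((2 * -4) * (let p = -3 in 3)) :: PRIM2(add)] | D=∅]
2. [S=∅ | E=∅ | C=[((λq. q) 0) :: (λp. (p + p)) :: AP :: ((2 * -4) * (let p = -3 in 3)) :: PRIM2(add)] | D=∅]
3. [S=∅ | E=∅ | C=[0 :: (λq. q) :: AP :: (λp. (p + p)) :: AP :: ((2 * -4) * (let p = -3 in 3)) :: PRIM2(add)] | D=∅]
4. [S=[0] | E=∅ | C=[(λq. q) :: AP :: (λp. (p + p)) :: AP :: ((2 * -4) * (let p = -3 in 3)) :: PRIM2(add)] | D=∅]
5. [S=[clo(λq. q, ∅) :: 0] | E=∅ | C=[AP :: (λp. (p + p)) :: AP :: ((2 * -4) * (let p = -3 in 3)) :: PRIM2(add)] | D=∅]
6. [S=∅ | E={q↦0} | C=[q] | D=[(∅, ∅, [(λp. (p + p)) :: AP :: ((2 * -4) * (let p = -3 in 3)) :: PRIM2(add)])]]
7. [S=[0] | E={q↦0} | C=∅ | D=[(∅, ∅, [(λp. (p + p)) :: AP :: ((2 * -4) * (let p = -3 in 3)) :: PRIM2(add)])]]
8. [S=[0] | E=∅ | C=[(λp. (p + p)) :: AP :: ((2 * -4) * (let p = -3 in 3)) :: PRIM2(add)] | D=∅]
9. [S=[clo(λp. (p + p), ∅) :: 0] | E=∅ | C=[AP :: ((2 * -4) * (let p = -3 in 3)) :: PRIM2(add)] | D=∅]
10. [S=∅ | E={p↦0} | C=[(p + p)] | D=[(∅, ∅, [((2 * -4) * (let p = -3 in 3)) :: PRIM2(add)])]]
11. [S=∅ | E={p↦0} | C=[p :: p :: PRIM2(add)] | D=[(∅, ∅, [((2 * -4) * (let p = -3 in 3)) :: PRIM2(add)])]]
12. [S=[0] | E={p↦0} | C=[p :: PRIM2(add)] | D=[(∅, ∅, [((2 * -4) * (let p = -3 in 3)) :: PRIM2(add)])]]
13. [S=[0 :: 0] | E={p↦0} | C=[PRIM2(add)] | D=[(∅, ∅, [((2 * -4) * (let p = -3 in 3)) :: PRIM2(add)])]]
14. [S=[0] | E={p↦0} | C=∅ | D=[(∅, ∅, [((2 * -4) * (let p = -3 in 3)) :: PRIM2(add)])]]
15. [S=[0] | E=∅ | C=[((2 * -4) * (let p = -3 in 3)) :: PRIM2(add)] | D=∅]
16. [S=[0] | E=∅ | C=[(2 * -4) :: (let p = -3 in 3) :: PRIM2(mul) :: PRIM2(add)] | D=∅]
17. [S=[0] | E=∅ | C=[2 :: -4 :: PRIM2(mul) :: (let p = -3 in 3) :: PRIM2(mul) :: PRIM2(add)] | D=∅]
18. [S=[2 :: 0] | E=∅ | C=[-4 :: PRIM2(mul) :: (let p = -3 in 3) :: PRIM2(mul) :: PRIM2(add)] | D=∅]
19. [S=[-4 :: 2 :: 0] | E=∅ | C=[PRIM2(mul) :: (let p = -3 in 3) :: PRIM2(mul) :: PRIM2(add)] | D=∅]
20. [S=[-8 :: 0] | E=∅ | C=[(let p = -3 in 3) :: PRIM2(mul) :: PRIM2(add)] | D=∅]
21. [S=[-8 :: 0] | E=∅ | C=[-3 :: (λp. 3) :: AP :: PRIM2(mul) :: PRIM2(add)] | D=∅]
22. [S=[-3 :: -8 :: 0] | E=∅ | C=[(λp. 3) :: AP :: PRIM2(mul) :: PRIM2(add)] | D=∅]
23. [S=[clo(λp. 3, ∅) :: -3 :: -8 :: 0] | E=∅ | C=[AP :: PRIM2(mul) :: PRIM2(add)] | D=∅]
24. [S=∅ | E={p↦-3} | C=[3] | D=[([-8 :: 0], ∅, [PRIM2(mul) :: PRIM2(add)])]]
25. [S=[3] | E={p↦-3} | C=∅ | D=[([-8 :: 0], ∅, [PRIM2(mul) :: PRIM2(add)])]]
26. [S=[3 :: -8 :: 0] | E=∅ | C=[PRIM2(mul) :: PRIM2(add)] | D=∅]
27. [S=[-24 :: 0] | E=∅ | C=[PRIM2(add)] | D=∅]
28. [S=[-24] | E=∅ | C=∅ | D=∅]
→ final value -24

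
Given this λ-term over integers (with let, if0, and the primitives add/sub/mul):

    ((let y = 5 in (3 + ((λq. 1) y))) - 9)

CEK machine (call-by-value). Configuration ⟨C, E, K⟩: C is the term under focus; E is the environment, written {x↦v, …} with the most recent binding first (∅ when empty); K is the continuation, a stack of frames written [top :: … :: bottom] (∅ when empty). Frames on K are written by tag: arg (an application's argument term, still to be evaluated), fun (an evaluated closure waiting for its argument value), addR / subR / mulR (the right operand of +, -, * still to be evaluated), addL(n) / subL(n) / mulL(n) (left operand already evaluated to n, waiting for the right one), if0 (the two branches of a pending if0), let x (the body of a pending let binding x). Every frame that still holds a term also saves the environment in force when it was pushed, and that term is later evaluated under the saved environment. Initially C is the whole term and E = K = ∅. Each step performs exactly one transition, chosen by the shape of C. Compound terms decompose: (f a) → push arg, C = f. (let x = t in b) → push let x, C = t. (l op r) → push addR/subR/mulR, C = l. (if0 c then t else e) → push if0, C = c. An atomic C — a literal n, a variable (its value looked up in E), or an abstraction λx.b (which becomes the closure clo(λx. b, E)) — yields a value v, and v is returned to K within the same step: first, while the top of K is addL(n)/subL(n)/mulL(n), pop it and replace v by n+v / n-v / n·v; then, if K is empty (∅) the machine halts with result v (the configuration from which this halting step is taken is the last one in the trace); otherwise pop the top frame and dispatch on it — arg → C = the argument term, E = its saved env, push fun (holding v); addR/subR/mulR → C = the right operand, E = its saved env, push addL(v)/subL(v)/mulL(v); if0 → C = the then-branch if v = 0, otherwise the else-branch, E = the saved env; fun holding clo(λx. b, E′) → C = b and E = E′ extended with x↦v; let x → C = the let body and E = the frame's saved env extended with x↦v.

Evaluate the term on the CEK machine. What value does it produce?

[0] [C=((let y = 5 in (3 + ((λq. 1) y))) - 9) | E=∅ | K=∅]
[1] [C=(let y = 5 in (3 + ((λq. 1) y))) | E=∅ | K=[subR]]
[2] [C=5 | E=∅ | K=[let y :: subR]]
[3] [C=(3 + ((λq. 1) y)) | E={y↦5} | K=[subR]]
[4] [C=3 | E={y↦5} | K=[addR :: subR]]
[5] [C=((λq. 1) y) | E={y↦5} | K=[addL(3) :: subR]]
[6] [C=(λq. 1) | E={y↦5} | K=[arg :: addL(3) :: subR]]
[7] [C=y | E={y↦5} | K=[fun :: addL(3) :: subR]]
[8] [C=1 | E={q↦5, y↦5} | K=[addL(3) :: subR]]
[9] [C=9 | E=∅ | K=[subL(4)]]
→ final value -5

Answer: -5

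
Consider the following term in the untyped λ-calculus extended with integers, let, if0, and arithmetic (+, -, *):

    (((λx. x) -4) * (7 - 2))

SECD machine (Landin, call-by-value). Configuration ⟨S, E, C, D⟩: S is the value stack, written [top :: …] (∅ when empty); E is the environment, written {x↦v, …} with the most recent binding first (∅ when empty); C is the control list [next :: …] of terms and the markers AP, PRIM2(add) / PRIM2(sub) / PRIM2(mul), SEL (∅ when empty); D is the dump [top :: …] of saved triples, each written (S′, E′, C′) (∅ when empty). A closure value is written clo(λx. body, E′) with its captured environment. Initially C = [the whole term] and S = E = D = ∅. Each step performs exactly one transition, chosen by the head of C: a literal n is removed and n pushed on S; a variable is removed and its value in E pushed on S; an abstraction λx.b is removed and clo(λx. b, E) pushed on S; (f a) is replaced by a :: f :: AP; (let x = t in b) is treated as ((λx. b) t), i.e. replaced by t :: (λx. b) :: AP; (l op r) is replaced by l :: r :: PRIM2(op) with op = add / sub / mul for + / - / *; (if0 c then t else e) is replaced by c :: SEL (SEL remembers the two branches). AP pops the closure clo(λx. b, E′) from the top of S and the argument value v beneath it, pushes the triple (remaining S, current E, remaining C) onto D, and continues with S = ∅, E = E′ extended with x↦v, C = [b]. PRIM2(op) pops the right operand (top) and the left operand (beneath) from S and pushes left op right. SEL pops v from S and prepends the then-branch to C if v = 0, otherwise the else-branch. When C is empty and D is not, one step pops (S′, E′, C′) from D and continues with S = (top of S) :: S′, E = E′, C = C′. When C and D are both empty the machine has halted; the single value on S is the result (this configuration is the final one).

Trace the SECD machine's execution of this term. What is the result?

0. ⟨S=∅; E=∅; C=[(((λx. x) -4) * (7 - 2))]; D=∅⟩
1. ⟨S=∅; E=∅; C=[((λx. x) -4) :: (7 - 2) :: PRIM2(mul)]; D=∅⟩
2. ⟨S=∅; E=∅; C=[-4 :: (λx. x) :: AP :: (7 - 2) :: PRIM2(mul)]; D=∅⟩
3. ⟨S=[-4]; E=∅; C=[(λx. x) :: AP :: (7 - 2) :: PRIM2(mul)]; D=∅⟩
4. ⟨S=[clo(λx. x, ∅) :: -4]; E=∅; C=[AP :: (7 - 2) :: PRIM2(mul)]; D=∅⟩
5. ⟨S=∅; E={x↦-4}; C=[x]; D=[(∅, ∅, [(7 - 2) :: PRIM2(mul)])]⟩
6. ⟨S=[-4]; E={x↦-4}; C=∅; D=[(∅, ∅, [(7 - 2) :: PRIM2(mul)])]⟩
7. ⟨S=[-4]; E=∅; C=[(7 - 2) :: PRIM2(mul)]; D=∅⟩
8. ⟨S=[-4]; E=∅; C=[7 :: 2 :: PRIM2(sub) :: PRIM2(mul)]; D=∅⟩
9. ⟨S=[7 :: -4]; E=∅; C=[2 :: PRIM2(sub) :: PRIM2(mul)]; D=∅⟩
10. ⟨S=[2 :: 7 :: -4]; E=∅; C=[PRIM2(sub) :: PRIM2(mul)]; D=∅⟩
11. ⟨S=[5 :: -4]; E=∅; C=[PRIM2(mul)]; D=∅⟩
12. ⟨S=[-20]; E=∅; C=∅; D=∅⟩
→ final value -20

Answer: -20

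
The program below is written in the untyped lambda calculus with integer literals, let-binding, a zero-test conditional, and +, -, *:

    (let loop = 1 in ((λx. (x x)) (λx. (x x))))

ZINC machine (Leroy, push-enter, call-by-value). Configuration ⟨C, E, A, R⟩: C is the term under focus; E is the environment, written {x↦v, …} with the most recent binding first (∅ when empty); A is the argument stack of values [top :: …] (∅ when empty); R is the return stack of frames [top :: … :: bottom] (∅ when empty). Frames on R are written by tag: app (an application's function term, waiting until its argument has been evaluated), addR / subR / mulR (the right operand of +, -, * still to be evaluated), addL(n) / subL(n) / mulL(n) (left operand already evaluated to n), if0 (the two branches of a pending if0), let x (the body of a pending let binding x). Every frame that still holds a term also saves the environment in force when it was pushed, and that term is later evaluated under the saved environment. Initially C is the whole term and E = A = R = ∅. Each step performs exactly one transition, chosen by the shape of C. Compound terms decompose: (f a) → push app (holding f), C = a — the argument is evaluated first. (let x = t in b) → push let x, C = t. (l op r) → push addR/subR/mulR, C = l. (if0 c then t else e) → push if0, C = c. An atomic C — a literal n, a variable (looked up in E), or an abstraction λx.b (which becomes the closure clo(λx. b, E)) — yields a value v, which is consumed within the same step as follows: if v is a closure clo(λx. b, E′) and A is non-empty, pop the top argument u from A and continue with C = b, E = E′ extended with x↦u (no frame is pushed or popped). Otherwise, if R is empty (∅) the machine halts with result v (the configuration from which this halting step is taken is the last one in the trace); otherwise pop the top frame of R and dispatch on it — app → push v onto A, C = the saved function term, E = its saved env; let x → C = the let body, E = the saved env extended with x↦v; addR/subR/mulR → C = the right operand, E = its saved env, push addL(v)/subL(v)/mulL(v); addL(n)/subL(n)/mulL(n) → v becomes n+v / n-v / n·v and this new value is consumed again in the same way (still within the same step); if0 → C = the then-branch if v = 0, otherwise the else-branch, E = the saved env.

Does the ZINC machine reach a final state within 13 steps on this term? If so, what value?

t=0: [C=(let loop = 1 in ((λx. (x x)) (λx. (x x)))) | E=∅ | A=∅ | R=∅]
t=1: [C=1 | E=∅ | A=∅ | R=[let loop]]
t=2: [C=((λx. (x x)) (λx. (x x))) | E={loop↦1} | A=∅ | R=∅]
t=3: [C=(λx. (x x)) | E={loop↦1} | A=∅ | R=[app]]
t=4: [C=(λx. (x x)) | E={loop↦1} | A=[clo(λx. (x x), {loop↦1})] | R=∅]
t=5: [C=(x x) | E={x↦clo(λx. (x x), {loop↦1}), loop↦1} | A=∅ | R=∅]
t=6: [C=x | E={x↦clo(λx. (x x), {loop↦1}), loop↦1} | A=∅ | R=[app]]
t=7: [C=x | E={x↦clo(λx. (x x), {loop↦1}), loop↦1} | A=[clo(λx. (x x), {loop↦1})] | R=∅]
… configuration repeats with period 3 (steps 5–7 recur indefinitely) …

Answer: DIVERGES (no final state within 13 steps)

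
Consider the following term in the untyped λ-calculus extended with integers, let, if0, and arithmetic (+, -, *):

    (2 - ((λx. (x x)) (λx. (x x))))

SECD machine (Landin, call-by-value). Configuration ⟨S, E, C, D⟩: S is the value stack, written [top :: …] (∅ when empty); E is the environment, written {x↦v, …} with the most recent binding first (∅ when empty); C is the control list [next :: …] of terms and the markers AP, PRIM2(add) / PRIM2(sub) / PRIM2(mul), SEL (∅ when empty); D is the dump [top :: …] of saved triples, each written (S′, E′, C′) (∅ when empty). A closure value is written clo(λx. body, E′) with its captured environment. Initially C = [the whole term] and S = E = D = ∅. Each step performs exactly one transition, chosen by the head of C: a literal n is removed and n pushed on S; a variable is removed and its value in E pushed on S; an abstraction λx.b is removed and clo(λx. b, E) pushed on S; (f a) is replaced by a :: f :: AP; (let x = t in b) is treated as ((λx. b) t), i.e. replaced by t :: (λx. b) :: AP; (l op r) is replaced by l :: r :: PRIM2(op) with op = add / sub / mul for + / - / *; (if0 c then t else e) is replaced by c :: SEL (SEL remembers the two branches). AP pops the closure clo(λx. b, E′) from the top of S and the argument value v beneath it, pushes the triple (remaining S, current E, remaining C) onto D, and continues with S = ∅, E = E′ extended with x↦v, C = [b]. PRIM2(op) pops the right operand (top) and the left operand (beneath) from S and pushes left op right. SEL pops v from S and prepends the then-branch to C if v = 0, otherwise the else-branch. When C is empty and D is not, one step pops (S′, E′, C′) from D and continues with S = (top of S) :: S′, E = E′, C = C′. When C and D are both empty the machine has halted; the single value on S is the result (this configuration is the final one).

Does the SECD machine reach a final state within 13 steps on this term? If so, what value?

0. ⟨S=∅; E=∅; C=[(2 - ((λx. (x x)) (λx. (x x))))]; D=∅⟩
1. ⟨S=∅; E=∅; C=[2 :: ((λx. (x x)) (λx. (x x))) :: PRIM2(sub)]; D=∅⟩
2. ⟨S=[2]; E=∅; C=[((λx. (x x)) (λx. (x x))) :: PRIM2(sub)]; D=∅⟩
3. ⟨S=[2]; E=∅; C=[(λx. (x x)) :: (λx. (x x)) :: AP :: PRIM2(sub)]; D=∅⟩
4. ⟨S=[clo(λx. (x x), ∅) :: 2]; E=∅; C=[(λx. (x x)) :: AP :: PRIM2(sub)]; D=∅⟩
5. ⟨S=[clo(λx. (x x), ∅) :: clo(λx. (x x), ∅) :: 2]; E=∅; C=[AP :: PRIM2(sub)]; D=∅⟩
6. ⟨S=∅; E={x↦clo(λx. (x x), ∅)}; C=[(x x)]; D=[([2], ∅, [PRIM2(sub)])]⟩
7. ⟨S=∅; E={x↦clo(λx. (x x), ∅)}; C=[x :: x :: AP]; D=[([2], ∅, [PRIM2(sub)])]⟩
8. ⟨S=[clo(λx. (x x), ∅)]; E={x↦clo(λx. (x x), ∅)}; C=[x :: AP]; D=[([2], ∅, [PRIM2(sub)])]⟩
9. ⟨S=[clo(λx. (x x), ∅) :: clo(λx. (x x), ∅)]; E={x↦clo(λx. (x x), ∅)}; C=[AP]; D=[([2], ∅, [PRIM2(sub)])]⟩
10. ⟨S=∅; E={x↦clo(λx. (x x), ∅)}; C=[(x x)]; D=[(∅, {x↦clo(λx. (x x), ∅)}, ∅) :: ([2], ∅, [PRIM2(sub)])]⟩
11. ⟨S=∅; E={x↦clo(λx. (x x), ∅)}; C=[x :: x :: AP]; D=[(∅, {x↦clo(λx. (x x), ∅)}, ∅) :: ([2], ∅, [PRIM2(sub)])]⟩
12. ⟨S=[clo(λx. (x x), ∅)]; E={x↦clo(λx. (x x), ∅)}; C=[x :: AP]; D=[(∅, {x↦clo(λx. (x x), ∅)}, ∅) :: ([2], ∅, [PRIM2(sub)])]⟩
13. ⟨S=[clo(λx. (x x), ∅) :: clo(λx. (x x), ∅)]; E={x↦clo(λx. (x x), ∅)}; C=[AP]; D=[(∅, {x↦clo(λx. (x x), ∅)}, ∅) :: ([2], ∅, [PRIM2(sub)])]⟩
→ 13 transitions taken and the configuration is still not final: no result within 13 steps

Answer: DIVERGES (no final state within 13 steps)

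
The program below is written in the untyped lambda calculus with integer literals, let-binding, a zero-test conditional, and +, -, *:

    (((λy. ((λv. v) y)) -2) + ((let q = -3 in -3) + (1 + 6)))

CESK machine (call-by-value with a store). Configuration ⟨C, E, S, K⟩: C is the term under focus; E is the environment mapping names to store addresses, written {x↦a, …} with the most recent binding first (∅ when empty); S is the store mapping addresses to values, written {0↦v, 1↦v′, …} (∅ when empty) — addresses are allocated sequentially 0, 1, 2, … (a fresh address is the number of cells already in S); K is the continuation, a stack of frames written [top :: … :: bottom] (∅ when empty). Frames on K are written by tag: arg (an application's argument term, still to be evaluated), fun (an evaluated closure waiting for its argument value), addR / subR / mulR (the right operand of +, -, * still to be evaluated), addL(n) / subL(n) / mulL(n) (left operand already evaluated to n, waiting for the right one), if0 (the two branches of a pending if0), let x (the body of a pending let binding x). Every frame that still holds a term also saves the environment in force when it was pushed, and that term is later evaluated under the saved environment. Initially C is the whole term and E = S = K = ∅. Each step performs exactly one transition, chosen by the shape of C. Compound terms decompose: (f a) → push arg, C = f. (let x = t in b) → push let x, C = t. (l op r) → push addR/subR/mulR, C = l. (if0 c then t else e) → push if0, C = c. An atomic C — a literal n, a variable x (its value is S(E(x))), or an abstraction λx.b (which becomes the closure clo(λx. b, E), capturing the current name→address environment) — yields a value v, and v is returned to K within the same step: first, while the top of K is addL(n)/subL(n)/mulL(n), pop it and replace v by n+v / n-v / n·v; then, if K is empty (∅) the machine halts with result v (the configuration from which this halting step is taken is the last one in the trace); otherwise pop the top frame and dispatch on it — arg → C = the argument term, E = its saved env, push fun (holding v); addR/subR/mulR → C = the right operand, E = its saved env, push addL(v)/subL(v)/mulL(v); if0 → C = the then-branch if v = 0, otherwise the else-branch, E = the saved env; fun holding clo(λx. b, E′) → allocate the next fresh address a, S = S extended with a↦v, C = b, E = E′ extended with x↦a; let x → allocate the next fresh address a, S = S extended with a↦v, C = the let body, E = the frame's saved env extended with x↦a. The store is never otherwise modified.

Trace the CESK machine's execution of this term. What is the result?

Answer: 2

Derivation:
[0] [C=(((λy. ((λv. v) y)) -2) + ((let q = -3 in -3) + (1 + 6))) | E=∅ | S=∅ | K=∅]
[1] [C=((λy. ((λv. v) y)) -2) | E=∅ | S=∅ | K=[addR]]
[2] [C=(λy. ((λv. v) y)) | E=∅ | S=∅ | K=[arg :: addR]]
[3] [C=-2 | E=∅ | S=∅ | K=[fun :: addR]]
[4] [C=((λv. v) y) | E={y↦0} | S={0↦-2} | K=[addR]]
[5] [C=(λv. v) | E={y↦0} | S={0↦-2} | K=[arg :: addR]]
[6] [C=y | E={y↦0} | S={0↦-2} | K=[fun :: addR]]
[7] [C=v | E={v↦1, y↦0} | S={0↦-2, 1↦-2} | K=[addR]]
[8] [C=((let q = -3 in -3) + (1 + 6)) | E=∅ | S={0↦-2, 1↦-2} | K=[addL(-2)]]
[9] [C=(let q = -3 in -3) | E=∅ | S={0↦-2, 1↦-2} | K=[addR :: addL(-2)]]
[10] [C=-3 | E=∅ | S={0↦-2, 1↦-2} | K=[let q :: addR :: addL(-2)]]
[11] [C=-3 | E={q↦2} | S={0↦-2, 1↦-2, 2↦-3} | K=[addR :: addL(-2)]]
[12] [C=(1 + 6) | E=∅ | S={0↦-2, 1↦-2, 2↦-3} | K=[addL(-3) :: addL(-2)]]
[13] [C=1 | E=∅ | S={0↦-2, 1↦-2, 2↦-3} | K=[addR :: addL(-3) :: addL(-2)]]
[14] [C=6 | E=∅ | S={0↦-2, 1↦-2, 2↦-3} | K=[addL(1) :: addL(-3) :: addL(-2)]]
→ final value 2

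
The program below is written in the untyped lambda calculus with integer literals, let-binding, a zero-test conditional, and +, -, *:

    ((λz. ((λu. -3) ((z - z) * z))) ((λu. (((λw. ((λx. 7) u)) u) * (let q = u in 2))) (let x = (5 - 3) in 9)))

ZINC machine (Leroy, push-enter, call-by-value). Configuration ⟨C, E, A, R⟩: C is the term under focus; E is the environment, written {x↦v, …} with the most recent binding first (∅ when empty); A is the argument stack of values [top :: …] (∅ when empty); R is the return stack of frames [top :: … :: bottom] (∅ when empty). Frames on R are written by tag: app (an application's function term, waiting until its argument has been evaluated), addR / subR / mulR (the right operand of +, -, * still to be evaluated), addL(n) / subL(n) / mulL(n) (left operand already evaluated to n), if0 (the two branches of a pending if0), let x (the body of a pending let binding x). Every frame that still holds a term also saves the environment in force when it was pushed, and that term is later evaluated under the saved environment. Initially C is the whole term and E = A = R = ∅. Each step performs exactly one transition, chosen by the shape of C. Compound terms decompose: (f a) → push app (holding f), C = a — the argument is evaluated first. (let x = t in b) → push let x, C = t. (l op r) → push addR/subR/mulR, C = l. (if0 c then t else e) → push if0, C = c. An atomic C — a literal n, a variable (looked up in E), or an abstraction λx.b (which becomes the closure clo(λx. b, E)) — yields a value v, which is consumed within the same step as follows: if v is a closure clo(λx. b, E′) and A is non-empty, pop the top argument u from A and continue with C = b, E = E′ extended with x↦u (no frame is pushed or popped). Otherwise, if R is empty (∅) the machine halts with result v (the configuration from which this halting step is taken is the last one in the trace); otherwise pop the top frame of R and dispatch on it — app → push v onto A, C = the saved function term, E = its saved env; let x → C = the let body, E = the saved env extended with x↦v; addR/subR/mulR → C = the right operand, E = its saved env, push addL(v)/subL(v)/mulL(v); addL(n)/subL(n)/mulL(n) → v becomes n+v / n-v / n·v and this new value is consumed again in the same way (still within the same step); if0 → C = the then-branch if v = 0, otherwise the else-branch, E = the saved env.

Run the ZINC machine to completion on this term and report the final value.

Answer: -3

Execution trace:
[0] ⟨C=((λz. ((λu. -3) ((z - z) * z))) ((λu. (((λw. ((λx. 7) u)) u) * (let q = u in 2))) (let x = (5 - 3) in 9))); E=∅; A=∅; R=∅⟩
[1] ⟨C=((λu. (((λw. ((λx. 7) u)) u) * (let q = u in 2))) (let x = (5 - 3) in 9)); E=∅; A=∅; R=[app]⟩
[2] ⟨C=(let x = (5 - 3) in 9); E=∅; A=∅; R=[app :: app]⟩
[3] ⟨C=(5 - 3); E=∅; A=∅; R=[let x :: app :: app]⟩
[4] ⟨C=5; E=∅; A=∅; R=[subR :: let x :: app :: app]⟩
[5] ⟨C=3; E=∅; A=∅; R=[subL(5) :: let x :: app :: app]⟩
[6] ⟨C=9; E={x↦2}; A=∅; R=[app :: app]⟩
[7] ⟨C=(λu. (((λw. ((λx. 7) u)) u) * (let q = u in 2))); E=∅; A=[9]; R=[app]⟩
[8] ⟨C=(((λw. ((λx. 7) u)) u) * (let q = u in 2)); E={u↦9}; A=∅; R=[app]⟩
[9] ⟨C=((λw. ((λx. 7) u)) u); E={u↦9}; A=∅; R=[mulR :: app]⟩
[10] ⟨C=u; E={u↦9}; A=∅; R=[app :: mulR :: app]⟩
[11] ⟨C=(λw. ((λx. 7) u)); E={u↦9}; A=[9]; R=[mulR :: app]⟩
[12] ⟨C=((λx. 7) u); E={w↦9, u↦9}; A=∅; R=[mulR :: app]⟩
[13] ⟨C=u; E={w↦9, u↦9}; A=∅; R=[app :: mulR :: app]⟩
[14] ⟨C=(λx. 7); E={w↦9, u↦9}; A=[9]; R=[mulR :: app]⟩
[15] ⟨C=7; E={x↦9, w↦9, u↦9}; A=∅; R=[mulR :: app]⟩
[16] ⟨C=(let q = u in 2); E={u↦9}; A=∅; R=[mulL(7) :: app]⟩
[17] ⟨C=u; E={u↦9}; A=∅; R=[let q :: mulL(7) :: app]⟩
[18] ⟨C=2; E={q↦9, u↦9}; A=∅; R=[mulL(7) :: app]⟩
[19] ⟨C=(λz. ((λu. -3) ((z - z) * z))); E=∅; A=[14]; R=∅⟩
[20] ⟨C=((λu. -3) ((z - z) * z)); E={z↦14}; A=∅; R=∅⟩
[21] ⟨C=((z - z) * z); E={z↦14}; A=∅; R=[app]⟩
[22] ⟨C=(z - z); E={z↦14}; A=∅; R=[mulR :: app]⟩
[23] ⟨C=z; E={z↦14}; A=∅; R=[subR :: mulR :: app]⟩
[24] ⟨C=z; E={z↦14}; A=∅; R=[subL(14) :: mulR :: app]⟩
[25] ⟨C=z; E={z↦14}; A=∅; R=[mulL(0) :: app]⟩
[26] ⟨C=(λu. -3); E={z↦14}; A=[0]; R=∅⟩
[27] ⟨C=-3; E={u↦0, z↦14}; A=∅; R=∅⟩
→ final value -3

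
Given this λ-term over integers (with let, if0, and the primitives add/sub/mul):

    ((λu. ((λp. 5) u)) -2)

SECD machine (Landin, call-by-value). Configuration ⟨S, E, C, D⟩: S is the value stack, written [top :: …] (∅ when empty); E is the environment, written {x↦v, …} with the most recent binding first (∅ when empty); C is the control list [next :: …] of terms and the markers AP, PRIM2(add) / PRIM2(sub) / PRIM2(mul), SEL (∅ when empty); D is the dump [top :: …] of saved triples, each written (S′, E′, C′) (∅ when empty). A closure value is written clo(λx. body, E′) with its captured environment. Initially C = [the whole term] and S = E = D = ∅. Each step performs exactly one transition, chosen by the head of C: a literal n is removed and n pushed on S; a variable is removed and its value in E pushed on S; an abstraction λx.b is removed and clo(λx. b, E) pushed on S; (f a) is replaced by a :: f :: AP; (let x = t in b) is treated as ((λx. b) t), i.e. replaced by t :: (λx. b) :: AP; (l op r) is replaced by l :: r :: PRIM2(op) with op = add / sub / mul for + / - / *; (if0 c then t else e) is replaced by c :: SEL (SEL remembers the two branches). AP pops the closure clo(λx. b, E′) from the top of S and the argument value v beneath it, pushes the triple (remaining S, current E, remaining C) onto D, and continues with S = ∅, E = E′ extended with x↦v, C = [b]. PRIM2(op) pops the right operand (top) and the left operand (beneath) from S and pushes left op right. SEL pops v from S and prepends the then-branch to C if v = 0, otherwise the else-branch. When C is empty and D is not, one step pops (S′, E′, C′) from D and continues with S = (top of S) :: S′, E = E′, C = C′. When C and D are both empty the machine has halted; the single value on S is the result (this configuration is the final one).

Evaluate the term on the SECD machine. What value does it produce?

Answer: 5

Execution trace:
t=0: <S=∅, E=∅, C=[((λu. ((λp. 5) u)) -2)], D=∅>
t=1: <S=∅, E=∅, C=[-2 :: (λu. ((λp. 5) u)) :: AP], D=∅>
t=2: <S=[-2], E=∅, C=[(λu. ((λp. 5) u)) :: AP], D=∅>
t=3: <S=[clo(λu. ((λp. 5) u), ∅) :: -2], E=∅, C=[AP], D=∅>
t=4: <S=∅, E={u↦-2}, C=[((λp. 5) u)], D=[(∅, ∅, ∅)]>
t=5: <S=∅, E={u↦-2}, C=[u :: (λp. 5) :: AP], D=[(∅, ∅, ∅)]>
t=6: <S=[-2], E={u↦-2}, C=[(λp. 5) :: AP], D=[(∅, ∅, ∅)]>
t=7: <S=[clo(λp. 5, {u↦-2}) :: -2], E={u↦-2}, C=[AP], D=[(∅, ∅, ∅)]>
t=8: <S=∅, E={p↦-2, u↦-2}, C=[5], D=[(∅, {u↦-2}, ∅) :: (∅, ∅, ∅)]>
t=9: <S=[5], E={p↦-2, u↦-2}, C=∅, D=[(∅, {u↦-2}, ∅) :: (∅, ∅, ∅)]>
t=10: <S=[5], E={u↦-2}, C=∅, D=[(∅, ∅, ∅)]>
t=11: <S=[5], E=∅, C=∅, D=∅>
→ final value 5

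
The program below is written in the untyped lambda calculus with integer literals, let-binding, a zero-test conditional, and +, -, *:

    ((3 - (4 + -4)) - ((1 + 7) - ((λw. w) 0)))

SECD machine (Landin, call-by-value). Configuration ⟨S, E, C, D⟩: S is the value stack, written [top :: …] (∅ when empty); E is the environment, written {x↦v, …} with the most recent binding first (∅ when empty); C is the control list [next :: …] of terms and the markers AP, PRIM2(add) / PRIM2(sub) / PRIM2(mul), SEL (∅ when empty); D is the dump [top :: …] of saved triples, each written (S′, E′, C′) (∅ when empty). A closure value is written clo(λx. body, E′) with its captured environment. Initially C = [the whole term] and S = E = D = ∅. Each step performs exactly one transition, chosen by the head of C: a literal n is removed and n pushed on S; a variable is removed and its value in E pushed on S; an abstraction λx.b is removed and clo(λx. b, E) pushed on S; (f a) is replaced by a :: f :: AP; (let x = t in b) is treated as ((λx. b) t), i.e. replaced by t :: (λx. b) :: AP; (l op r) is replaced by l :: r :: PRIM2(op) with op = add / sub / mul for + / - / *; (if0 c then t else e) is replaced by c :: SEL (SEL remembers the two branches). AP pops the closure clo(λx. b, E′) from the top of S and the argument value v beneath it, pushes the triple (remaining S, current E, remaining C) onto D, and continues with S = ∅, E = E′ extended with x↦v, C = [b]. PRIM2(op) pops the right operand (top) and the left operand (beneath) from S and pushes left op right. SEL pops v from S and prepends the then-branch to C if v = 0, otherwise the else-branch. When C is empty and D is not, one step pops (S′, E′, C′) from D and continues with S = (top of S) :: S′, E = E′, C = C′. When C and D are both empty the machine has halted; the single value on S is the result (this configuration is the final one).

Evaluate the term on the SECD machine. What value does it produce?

Answer: -5

Machine steps:
0. ⟨S=∅; E=∅; C=[((3 - (4 + -4)) - ((1 + 7) - ((λw. w) 0)))]; D=∅⟩
1. ⟨S=∅; E=∅; C=[(3 - (4 + -4)) :: ((1 + 7) - ((λw. w) 0)) :: PRIM2(sub)]; D=∅⟩
2. ⟨S=∅; E=∅; C=[3 :: (4 + -4) :: PRIM2(sub) :: ((1 + 7) - ((λw. w) 0)) :: PRIM2(sub)]; D=∅⟩
3. ⟨S=[3]; E=∅; C=[(4 + -4) :: PRIM2(sub) :: ((1 + 7) - ((λw. w) 0)) :: PRIM2(sub)]; D=∅⟩
4. ⟨S=[3]; E=∅; C=[4 :: -4 :: PRIM2(add) :: PRIM2(sub) :: ((1 + 7) - ((λw. w) 0)) :: PRIM2(sub)]; D=∅⟩
5. ⟨S=[4 :: 3]; E=∅; C=[-4 :: PRIM2(add) :: PRIM2(sub) :: ((1 + 7) - ((λw. w) 0)) :: PRIM2(sub)]; D=∅⟩
6. ⟨S=[-4 :: 4 :: 3]; E=∅; C=[PRIM2(add) :: PRIM2(sub) :: ((1 + 7) - ((λw. w) 0)) :: PRIM2(sub)]; D=∅⟩
7. ⟨S=[0 :: 3]; E=∅; C=[PRIM2(sub) :: ((1 + 7) - ((λw. w) 0)) :: PRIM2(sub)]; D=∅⟩
8. ⟨S=[3]; E=∅; C=[((1 + 7) - ((λw. w) 0)) :: PRIM2(sub)]; D=∅⟩
9. ⟨S=[3]; E=∅; C=[(1 + 7) :: ((λw. w) 0) :: PRIM2(sub) :: PRIM2(sub)]; D=∅⟩
10. ⟨S=[3]; E=∅; C=[1 :: 7 :: PRIM2(add) :: ((λw. w) 0) :: PRIM2(sub) :: PRIM2(sub)]; D=∅⟩
11. ⟨S=[1 :: 3]; E=∅; C=[7 :: PRIM2(add) :: ((λw. w) 0) :: PRIM2(sub) :: PRIM2(sub)]; D=∅⟩
12. ⟨S=[7 :: 1 :: 3]; E=∅; C=[PRIM2(add) :: ((λw. w) 0) :: PRIM2(sub) :: PRIM2(sub)]; D=∅⟩
13. ⟨S=[8 :: 3]; E=∅; C=[((λw. w) 0) :: PRIM2(sub) :: PRIM2(sub)]; D=∅⟩
14. ⟨S=[8 :: 3]; E=∅; C=[0 :: (λw. w) :: AP :: PRIM2(sub) :: PRIM2(sub)]; D=∅⟩
15. ⟨S=[0 :: 8 :: 3]; E=∅; C=[(λw. w) :: AP :: PRIM2(sub) :: PRIM2(sub)]; D=∅⟩
16. ⟨S=[clo(λw. w, ∅) :: 0 :: 8 :: 3]; E=∅; C=[AP :: PRIM2(sub) :: PRIM2(sub)]; D=∅⟩
17. ⟨S=∅; E={w↦0}; C=[w]; D=[([8 :: 3], ∅, [PRIM2(sub) :: PRIM2(sub)])]⟩
18. ⟨S=[0]; E={w↦0}; C=∅; D=[([8 :: 3], ∅, [PRIM2(sub) :: PRIM2(sub)])]⟩
19. ⟨S=[0 :: 8 :: 3]; E=∅; C=[PRIM2(sub) :: PRIM2(sub)]; D=∅⟩
20. ⟨S=[8 :: 3]; E=∅; C=[PRIM2(sub)]; D=∅⟩
21. ⟨S=[-5]; E=∅; C=∅; D=∅⟩
→ final value -5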